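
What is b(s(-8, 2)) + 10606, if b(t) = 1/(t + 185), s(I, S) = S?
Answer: 1983323/187 ≈ 10606.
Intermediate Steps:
b(t) = 1/(185 + t)
b(s(-8, 2)) + 10606 = 1/(185 + 2) + 10606 = 1/187 + 10606 = 1983323/187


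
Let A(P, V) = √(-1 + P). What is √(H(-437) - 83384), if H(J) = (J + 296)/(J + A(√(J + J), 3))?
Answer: √((36438667 - 83384*√(-1 + I*√874))/(-437 + √(-1 + I*√874))) ≈ 0.e-6 + 288.76*I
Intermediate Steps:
H(J) = (296 + J)/(J + √(-1 + √2*√J)) (H(J) = (J + 296)/(J + √(-1 + √(J + J))) = (296 + J)/(J + √(-1 + √(2*J))) = (296 + J)/(J + √(-1 + √2*√J)))
√(H(-437) - 83384) = √((296 - 437)/(-437 + √(-1 + √2*√(-437))) - 83384) = √(-141/(-437 + √(-1 + √2*(I*√437))) - 83384) = √(-141/(-437 + √(-1 + I*√874)) - 83384) = √(-83384 - 141/(-437 + √(-1 + I*√874)))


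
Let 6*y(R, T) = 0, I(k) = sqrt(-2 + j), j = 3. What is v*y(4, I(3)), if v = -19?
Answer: 0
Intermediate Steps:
I(k) = 1 (I(k) = sqrt(-2 + 3) = sqrt(1) = 1)
y(R, T) = 0 (y(R, T) = (1/6)*0 = 0)
v*y(4, I(3)) = -19*0 = 0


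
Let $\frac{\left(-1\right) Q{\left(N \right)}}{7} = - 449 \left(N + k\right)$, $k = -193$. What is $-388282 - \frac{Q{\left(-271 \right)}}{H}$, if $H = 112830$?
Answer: $- \frac{21904199854}{56415} \approx -3.8827 \cdot 10^{5}$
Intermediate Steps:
$Q{\left(N \right)} = -606599 + 3143 N$ ($Q{\left(N \right)} = - 7 \left(- 449 \left(N - 193\right)\right) = - 7 \left(- 449 \left(-193 + N\right)\right) = - 7 \left(86657 - 449 N\right) = -606599 + 3143 N$)
$-388282 - \frac{Q{\left(-271 \right)}}{H} = -388282 - \frac{-606599 + 3143 \left(-271\right)}{112830} = -388282 - \left(-606599 - 851753\right) \frac{1}{112830} = -388282 - \left(-1458352\right) \frac{1}{112830} = -388282 - - \frac{729176}{56415} = -388282 + \frac{729176}{56415} = - \frac{21904199854}{56415}$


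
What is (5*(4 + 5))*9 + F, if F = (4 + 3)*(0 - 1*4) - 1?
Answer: 376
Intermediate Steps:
F = -29 (F = 7*(0 - 4) - 1 = 7*(-4) - 1 = -28 - 1 = -29)
(5*(4 + 5))*9 + F = (5*(4 + 5))*9 - 29 = (5*9)*9 - 29 = 45*9 - 29 = 405 - 29 = 376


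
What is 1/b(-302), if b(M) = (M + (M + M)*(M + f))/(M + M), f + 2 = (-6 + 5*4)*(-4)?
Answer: -2/719 ≈ -0.0027816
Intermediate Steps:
f = -58 (f = -2 + (-6 + 5*4)*(-4) = -2 + (-6 + 20)*(-4) = -2 + 14*(-4) = -2 - 56 = -58)
b(M) = (M + 2*M*(-58 + M))/(2*M) (b(M) = (M + (M + M)*(M - 58))/(M + M) = (M + (2*M)*(-58 + M))/((2*M)) = (M + 2*M*(-58 + M))*(1/(2*M)) = (M + 2*M*(-58 + M))/(2*M))
1/b(-302) = 1/(-115/2 - 302) = 1/(-719/2) = -2/719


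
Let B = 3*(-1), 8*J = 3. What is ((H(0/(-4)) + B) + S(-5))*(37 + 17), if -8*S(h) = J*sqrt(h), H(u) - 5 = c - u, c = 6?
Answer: 432 - 81*I*sqrt(5)/32 ≈ 432.0 - 5.66*I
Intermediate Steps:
J = 3/8 (J = (1/8)*3 = 3/8 ≈ 0.37500)
B = -3
H(u) = 11 - u (H(u) = 5 + (6 - u) = 11 - u)
S(h) = -3*sqrt(h)/64
((H(0/(-4)) + B) + S(-5))*(37 + 17) = (((11 - 0/(-4)) - 3) - 3*I*sqrt(5)/64)*(37 + 17) = (((11 - 0*(-1)/4) - 3) - 3*I*sqrt(5)/64)*54 = (((11 - 1*0) - 3) - 3*I*sqrt(5)/64)*54 = (((11 + 0) - 3) - 3*I*sqrt(5)/64)*54 = ((11 - 3) - 3*I*sqrt(5)/64)*54 = (8 - 3*I*sqrt(5)/64)*54 = 432 - 81*I*sqrt(5)/32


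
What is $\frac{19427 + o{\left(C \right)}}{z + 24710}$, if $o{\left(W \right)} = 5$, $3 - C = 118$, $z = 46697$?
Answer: $\frac{2776}{10201} \approx 0.27213$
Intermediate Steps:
$C = -115$ ($C = 3 - 118 = -115$)
$\frac{19427 + o{\left(C \right)}}{z + 24710} = \frac{19427 + 5}{46697 + 24710} = \frac{19432}{71407} = 19432 \cdot \frac{1}{71407} = \frac{2776}{10201}$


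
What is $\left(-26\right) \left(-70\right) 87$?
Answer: $158340$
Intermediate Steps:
$\left(-26\right) \left(-70\right) 87 = 1820 \cdot 87 = 158340$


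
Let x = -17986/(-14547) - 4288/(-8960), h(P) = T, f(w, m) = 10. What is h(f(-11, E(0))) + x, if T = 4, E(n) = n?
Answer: 11639009/2036580 ≈ 5.7150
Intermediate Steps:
h(P) = 4
x = 3492689/2036580 (x = -17986*(-1/14547) - 4288*(-1/8960) = 17986/14547 + 67/140 = 3492689/2036580 ≈ 1.7150)
h(f(-11, E(0))) + x = 4 + 3492689/2036580 = 11639009/2036580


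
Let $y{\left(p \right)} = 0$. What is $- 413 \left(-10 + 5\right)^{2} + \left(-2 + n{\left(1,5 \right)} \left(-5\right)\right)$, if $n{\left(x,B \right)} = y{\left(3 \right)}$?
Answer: $-10327$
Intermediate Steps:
$n{\left(x,B \right)} = 0$
$- 413 \left(-10 + 5\right)^{2} + \left(-2 + n{\left(1,5 \right)} \left(-5\right)\right) = - 413 \left(-10 + 5\right)^{2} + \left(-2 + 0 \left(-5\right)\right) = - 413 \left(-5\right)^{2} + \left(-2 + 0\right) = \left(-413\right) 25 - 2 = -10325 - 2 = -10327$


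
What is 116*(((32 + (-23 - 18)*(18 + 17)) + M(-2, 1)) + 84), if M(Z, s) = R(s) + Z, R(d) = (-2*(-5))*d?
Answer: -152076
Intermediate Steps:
R(d) = 10*d
M(Z, s) = Z + 10*s (M(Z, s) = 10*s + Z = Z + 10*s)
116*(((32 + (-23 - 18)*(18 + 17)) + M(-2, 1)) + 84) = 116*(((32 + (-23 - 18)*(18 + 17)) + (-2 + 10*1)) + 84) = 116*(((32 - 41*35) + (-2 + 10)) + 84) = 116*(((32 - 1435) + 8) + 84) = 116*((-1403 + 8) + 84) = 116*(-1395 + 84) = 116*(-1311) = -152076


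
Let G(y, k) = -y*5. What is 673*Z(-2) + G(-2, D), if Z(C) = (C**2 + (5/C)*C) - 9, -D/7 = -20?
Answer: 10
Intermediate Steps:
D = 140 (D = -7*(-20) = 140)
Z(C) = -4 + C**2 (Z(C) = (C**2 + 5) - 9 = (5 + C**2) - 9 = -4 + C**2)
G(y, k) = -5*y
673*Z(-2) + G(-2, D) = 673*(-4 + (-2)**2) - 5*(-2) = 673*(-4 + 4) + 10 = 673*0 + 10 = 0 + 10 = 10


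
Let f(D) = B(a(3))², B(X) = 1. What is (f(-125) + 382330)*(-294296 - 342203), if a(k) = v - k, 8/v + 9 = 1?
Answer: -243353299169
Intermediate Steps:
v = -1 (v = 8/(-9 + 1) = 8/(-8) = 8*(-⅛) = -1)
a(k) = -1 - k
f(D) = 1 (f(D) = 1² = 1)
(f(-125) + 382330)*(-294296 - 342203) = (1 + 382330)*(-294296 - 342203) = 382331*(-636499) = -243353299169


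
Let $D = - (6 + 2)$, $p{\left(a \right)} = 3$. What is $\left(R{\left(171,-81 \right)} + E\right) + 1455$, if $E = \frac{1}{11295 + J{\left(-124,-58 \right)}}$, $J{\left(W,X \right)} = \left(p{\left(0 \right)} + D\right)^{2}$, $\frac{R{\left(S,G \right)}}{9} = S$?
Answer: $\frac{33892081}{11320} \approx 2994.0$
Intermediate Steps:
$R{\left(S,G \right)} = 9 S$
$D = -8$ ($D = \left(-1\right) 8 = -8$)
$J{\left(W,X \right)} = 25$ ($J{\left(W,X \right)} = \left(3 - 8\right)^{2} = \left(-5\right)^{2} = 25$)
$E = \frac{1}{11320}$ ($E = \frac{1}{11295 + 25} = \frac{1}{11320} \approx 8.8339 \cdot 10^{-5}$)
$\left(R{\left(171,-81 \right)} + E\right) + 1455 = \left(9 \cdot 171 + \frac{1}{11320}\right) + 1455 = \left(1539 + \frac{1}{11320}\right) + 1455 = \frac{17421481}{11320} + 1455 = \frac{33892081}{11320}$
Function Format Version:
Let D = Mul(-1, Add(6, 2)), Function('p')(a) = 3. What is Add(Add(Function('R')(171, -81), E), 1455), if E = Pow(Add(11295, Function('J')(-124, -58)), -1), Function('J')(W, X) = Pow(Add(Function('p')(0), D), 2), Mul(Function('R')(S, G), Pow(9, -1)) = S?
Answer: Rational(33892081, 11320) ≈ 2994.0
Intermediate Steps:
Function('R')(S, G) = Mul(9, S)
D = -8 (D = Mul(-1, 8) = -8)
Function('J')(W, X) = 25 (Function('J')(W, X) = Pow(Add(3, -8), 2) = Pow(-5, 2) = 25)
E = Rational(1, 11320) (E = Pow(Add(11295, 25), -1) = Pow(11320, -1) = Rational(1, 11320) ≈ 8.8339e-5)
Add(Add(Function('R')(171, -81), E), 1455) = Add(Add(Mul(9, 171), Rational(1, 11320)), 1455) = Add(Add(1539, Rational(1, 11320)), 1455) = Add(Rational(17421481, 11320), 1455) = Rational(33892081, 11320)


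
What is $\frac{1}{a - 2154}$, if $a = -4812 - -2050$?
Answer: $- \frac{1}{4916} \approx -0.00020342$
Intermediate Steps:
$a = -2762$ ($a = -4812 + 2050 = -2762$)
$\frac{1}{a - 2154} = \frac{1}{-2762 - 2154} = \frac{1}{-4916} = - \frac{1}{4916}$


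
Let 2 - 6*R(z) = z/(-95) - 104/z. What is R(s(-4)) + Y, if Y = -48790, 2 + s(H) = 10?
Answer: -27808867/570 ≈ -48788.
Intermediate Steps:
s(H) = 8 (s(H) = -2 + 10 = 8)
R(z) = ⅓ + z/570 + 52/(3*z) (R(z) = ⅓ - (z/(-95) - 104/z)/6 = ⅓ - (z*(-1/95) - 104/z)/6 = ⅓ - (-z/95 - 104/z)/6 = ⅓ - (-104/z - z/95)/6 = ⅓ + (z/570 + 52/(3*z)) = ⅓ + z/570 + 52/(3*z))
R(s(-4)) + Y = (1/570)*(9880 + 8*(190 + 8))/8 - 48790 = (1/570)*(⅛)*(9880 + 8*198) - 48790 = (1/570)*(⅛)*(9880 + 1584) - 48790 = (1/570)*(⅛)*11464 - 48790 = 1433/570 - 48790 = -27808867/570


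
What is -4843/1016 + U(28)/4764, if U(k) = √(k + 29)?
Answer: -4843/1016 + √57/4764 ≈ -4.7651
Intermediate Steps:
U(k) = √(29 + k)
-4843/1016 + U(28)/4764 = -4843/1016 + √(29 + 28)/4764 = -4843*1/1016 + √57*(1/4764) = -4843/1016 + √57/4764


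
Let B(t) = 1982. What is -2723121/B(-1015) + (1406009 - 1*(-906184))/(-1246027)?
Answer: -3397665056793/2469625514 ≈ -1375.8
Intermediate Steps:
-2723121/B(-1015) + (1406009 - 1*(-906184))/(-1246027) = -2723121/1982 + (1406009 - 1*(-906184))/(-1246027) = -2723121*1/1982 + (1406009 + 906184)*(-1/1246027) = -2723121/1982 + 2312193*(-1/1246027) = -2723121/1982 - 2312193/1246027 = -3397665056793/2469625514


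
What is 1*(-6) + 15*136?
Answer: 2034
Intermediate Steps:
1*(-6) + 15*136 = -6 + 2040 = 2034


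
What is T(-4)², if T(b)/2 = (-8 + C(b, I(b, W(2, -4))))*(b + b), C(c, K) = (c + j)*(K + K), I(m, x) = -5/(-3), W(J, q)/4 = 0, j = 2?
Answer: 495616/9 ≈ 55068.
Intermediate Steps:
W(J, q) = 0 (W(J, q) = 4*0 = 0)
I(m, x) = 5/3 (I(m, x) = -5*(-⅓) = 5/3)
C(c, K) = 2*K*(2 + c) (C(c, K) = (c + 2)*(K + K) = (2 + c)*(2*K) = 2*K*(2 + c))
T(b) = 4*b*(-4/3 + 10*b/3) (T(b) = 2*((-8 + 2*(5/3)*(2 + b))*(b + b)) = 2*((-8 + (20/3 + 10*b/3))*(2*b)) = 2*((-4/3 + 10*b/3)*(2*b)) = 2*(2*b*(-4/3 + 10*b/3)) = 4*b*(-4/3 + 10*b/3))
T(-4)² = ((8/3)*(-4)*(-2 + 5*(-4)))² = ((8/3)*(-4)*(-2 - 20))² = ((8/3)*(-4)*(-22))² = (704/3)² = 495616/9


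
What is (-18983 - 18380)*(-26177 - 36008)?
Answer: 2323418155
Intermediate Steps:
(-18983 - 18380)*(-26177 - 36008) = -37363*(-62185) = 2323418155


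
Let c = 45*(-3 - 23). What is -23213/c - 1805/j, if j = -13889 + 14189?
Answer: 32347/2340 ≈ 13.824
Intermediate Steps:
j = 300
c = -1170 (c = 45*(-26) = -1170)
-23213/c - 1805/j = -23213/(-1170) - 1805/300 = -23213*(-1/1170) - 1805*1/300 = 23213/1170 - 361/60 = 32347/2340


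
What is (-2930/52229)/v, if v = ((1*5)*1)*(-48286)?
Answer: 293/1260964747 ≈ 2.3236e-7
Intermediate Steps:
v = -241430 (v = (5*1)*(-48286) = 5*(-48286) = -241430)
(-2930/52229)/v = -2930/52229/(-241430) = -2930*1/52229*(-1/241430) = -2930/52229*(-1/241430) = 293/1260964747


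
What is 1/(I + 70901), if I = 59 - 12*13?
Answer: 1/70804 ≈ 1.4123e-5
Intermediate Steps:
I = -97 (I = 59 - 156 = -97)
1/(I + 70901) = 1/(-97 + 70901) = 1/70804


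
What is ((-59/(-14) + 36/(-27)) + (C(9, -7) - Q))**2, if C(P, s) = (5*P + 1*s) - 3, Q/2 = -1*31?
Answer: 17598025/1764 ≈ 9976.2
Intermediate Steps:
Q = -62 (Q = 2*(-1*31) = 2*(-31) = -62)
C(P, s) = -3 + s + 5*P (C(P, s) = (5*P + s) - 3 = (s + 5*P) - 3 = -3 + s + 5*P)
((-59/(-14) + 36/(-27)) + (C(9, -7) - Q))**2 = ((-59/(-14) + 36/(-27)) + ((-3 - 7 + 5*9) - 1*(-62)))**2 = ((-59*(-1/14) + 36*(-1/27)) + ((-3 - 7 + 45) + 62))**2 = ((59/14 - 4/3) + (35 + 62))**2 = (121/42 + 97)**2 = (4195/42)**2 = 17598025/1764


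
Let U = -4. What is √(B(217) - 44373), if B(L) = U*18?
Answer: I*√44445 ≈ 210.82*I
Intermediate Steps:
B(L) = -72 (B(L) = -4*18 = -72)
√(B(217) - 44373) = √(-72 - 44373) = √(-44445) = I*√44445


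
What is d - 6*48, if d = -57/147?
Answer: -14131/49 ≈ -288.39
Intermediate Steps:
d = -19/49 (d = -57*1/147 = -19/49 ≈ -0.38775)
d - 6*48 = -19/49 - 6*48 = -19/49 - 288 = -14131/49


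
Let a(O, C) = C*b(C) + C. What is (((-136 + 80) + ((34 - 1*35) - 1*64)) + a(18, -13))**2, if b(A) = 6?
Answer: 44944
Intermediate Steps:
a(O, C) = 7*C (a(O, C) = C*6 + C = 6*C + C = 7*C)
(((-136 + 80) + ((34 - 1*35) - 1*64)) + a(18, -13))**2 = (((-136 + 80) + ((34 - 1*35) - 1*64)) + 7*(-13))**2 = ((-56 + ((34 - 35) - 64)) - 91)**2 = ((-56 + (-1 - 64)) - 91)**2 = ((-56 - 65) - 91)**2 = (-121 - 91)**2 = (-212)**2 = 44944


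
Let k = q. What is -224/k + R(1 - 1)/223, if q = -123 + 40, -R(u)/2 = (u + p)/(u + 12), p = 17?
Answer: 298301/111054 ≈ 2.6861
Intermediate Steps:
R(u) = -2*(17 + u)/(12 + u) (R(u) = -2*(u + 17)/(u + 12) = -2*(17 + u)/(12 + u))
q = -83
k = -83
-224/k + R(1 - 1)/223 = -224/(-83) + (2*(-17 - (1 - 1))/(12 + (1 - 1)))/223 = -224*(-1/83) + (2*(-17 - 1*0)/(12 + 0))*(1/223) = 224/83 + (2*(-17 + 0)/12)*(1/223) = 224/83 + (2*(1/12)*(-17))*(1/223) = 224/83 - 17/6*1/223 = 224/83 - 17/1338 = 298301/111054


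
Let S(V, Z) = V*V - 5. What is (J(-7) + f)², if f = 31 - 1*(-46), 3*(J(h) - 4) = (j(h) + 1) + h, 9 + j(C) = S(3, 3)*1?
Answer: 53824/9 ≈ 5980.4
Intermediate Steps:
S(V, Z) = -5 + V² (S(V, Z) = V² - 5 = -5 + V²)
j(C) = -5 (j(C) = -9 + (-5 + 3²)*1 = -9 + (-5 + 9)*1 = -9 + 4*1 = -9 + 4 = -5)
J(h) = 8/3 + h/3 (J(h) = 4 + ((-5 + 1) + h)/3 = 4 + (-4 + h)/3 = 4 + (-4/3 + h/3) = 8/3 + h/3)
f = 77 (f = 31 + 46 = 77)
(J(-7) + f)² = ((8/3 + (⅓)*(-7)) + 77)² = ((8/3 - 7/3) + 77)² = (⅓ + 77)² = (232/3)² = 53824/9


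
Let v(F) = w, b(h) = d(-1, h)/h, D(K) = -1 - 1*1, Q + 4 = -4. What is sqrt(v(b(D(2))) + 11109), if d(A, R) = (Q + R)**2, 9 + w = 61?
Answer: sqrt(11161) ≈ 105.65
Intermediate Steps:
Q = -8 (Q = -4 - 4 = -8)
w = 52 (w = -9 + 61 = 52)
d(A, R) = (-8 + R)**2
D(K) = -2 (D(K) = -1 - 1 = -2)
b(h) = (-8 + h)**2/h
v(F) = 52
sqrt(v(b(D(2))) + 11109) = sqrt(52 + 11109) = sqrt(11161)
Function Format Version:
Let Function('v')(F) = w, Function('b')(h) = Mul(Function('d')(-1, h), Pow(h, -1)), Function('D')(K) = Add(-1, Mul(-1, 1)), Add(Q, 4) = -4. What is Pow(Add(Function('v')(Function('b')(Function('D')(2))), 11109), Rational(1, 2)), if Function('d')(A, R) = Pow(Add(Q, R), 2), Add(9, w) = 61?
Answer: Pow(11161, Rational(1, 2)) ≈ 105.65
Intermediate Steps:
Q = -8 (Q = Add(-4, -4) = -8)
w = 52 (w = Add(-9, 61) = 52)
Function('d')(A, R) = Pow(Add(-8, R), 2)
Function('D')(K) = -2 (Function('D')(K) = Add(-1, -1) = -2)
Function('b')(h) = Mul(Pow(h, -1), Pow(Add(-8, h), 2)) (Function('b')(h) = Mul(Pow(Add(-8, h), 2), Pow(h, -1)) = Mul(Pow(h, -1), Pow(Add(-8, h), 2)))
Function('v')(F) = 52
Pow(Add(Function('v')(Function('b')(Function('D')(2))), 11109), Rational(1, 2)) = Pow(Add(52, 11109), Rational(1, 2)) = Pow(11161, Rational(1, 2))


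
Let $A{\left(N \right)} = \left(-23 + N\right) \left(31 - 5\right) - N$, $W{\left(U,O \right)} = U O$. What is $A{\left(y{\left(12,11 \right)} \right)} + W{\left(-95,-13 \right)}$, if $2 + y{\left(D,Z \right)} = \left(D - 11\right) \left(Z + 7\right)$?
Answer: $1037$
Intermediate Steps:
$y{\left(D,Z \right)} = -2 + \left(-11 + D\right) \left(7 + Z\right)$ ($y{\left(D,Z \right)} = -2 + \left(D - 11\right) \left(Z + 7\right) = -2 + \left(-11 + D\right) \left(7 + Z\right)$)
$W{\left(U,O \right)} = O U$
$A{\left(N \right)} = -598 + 25 N$ ($A{\left(N \right)} = \left(-23 + N\right) 26 - N = \left(-598 + 26 N\right) - N = -598 + 25 N$)
$A{\left(y{\left(12,11 \right)} \right)} + W{\left(-95,-13 \right)} = \left(-598 + 25 \left(-79 - 121 + 7 \cdot 12 + 12 \cdot 11\right)\right) - -1235 = \left(-598 + 25 \left(-79 - 121 + 84 + 132\right)\right) + 1235 = \left(-598 + 25 \cdot 16\right) + 1235 = \left(-598 + 400\right) + 1235 = -198 + 1235 = 1037$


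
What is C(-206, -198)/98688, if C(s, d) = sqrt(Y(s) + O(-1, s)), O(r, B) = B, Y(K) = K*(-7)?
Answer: sqrt(309)/49344 ≈ 0.00035624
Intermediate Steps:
Y(K) = -7*K
C(s, d) = sqrt(6)*sqrt(-s) (C(s, d) = sqrt(-7*s + s) = sqrt(-6*s) = sqrt(6)*sqrt(-s))
C(-206, -198)/98688 = (sqrt(6)*sqrt(-1*(-206)))/98688 = (sqrt(6)*sqrt(206))*(1/98688) = (2*sqrt(309))*(1/98688) = sqrt(309)/49344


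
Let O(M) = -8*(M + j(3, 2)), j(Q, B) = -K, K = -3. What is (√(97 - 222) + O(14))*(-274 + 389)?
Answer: -15640 + 575*I*√5 ≈ -15640.0 + 1285.7*I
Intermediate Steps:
j(Q, B) = 3 (j(Q, B) = -1*(-3) = 3)
O(M) = -24 - 8*M (O(M) = -8*(M + 3) = -8*(3 + M) = -24 - 8*M)
(√(97 - 222) + O(14))*(-274 + 389) = (√(97 - 222) + (-24 - 8*14))*(-274 + 389) = (√(-125) + (-24 - 112))*115 = (5*I*√5 - 136)*115 = (-136 + 5*I*√5)*115 = -15640 + 575*I*√5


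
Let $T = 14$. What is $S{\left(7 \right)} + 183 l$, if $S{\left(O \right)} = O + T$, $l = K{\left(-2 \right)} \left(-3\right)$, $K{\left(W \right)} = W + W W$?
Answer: $-1077$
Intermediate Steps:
$K{\left(W \right)} = W + W^{2}$
$l = -6$ ($l = - 2 \left(1 - 2\right) \left(-3\right) = \left(-2\right) \left(-1\right) \left(-3\right) = 2 \left(-3\right) = -6$)
$S{\left(O \right)} = 14 + O$ ($S{\left(O \right)} = O + 14 = 14 + O$)
$S{\left(7 \right)} + 183 l = \left(14 + 7\right) + 183 \left(-6\right) = 21 - 1098 = -1077$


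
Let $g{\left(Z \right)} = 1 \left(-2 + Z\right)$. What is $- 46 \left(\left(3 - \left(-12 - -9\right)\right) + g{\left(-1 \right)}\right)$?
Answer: $-138$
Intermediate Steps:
$g{\left(Z \right)} = -2 + Z$
$- 46 \left(\left(3 - \left(-12 - -9\right)\right) + g{\left(-1 \right)}\right) = - 46 \left(\left(3 - \left(-12 - -9\right)\right) - 3\right) = - 46 \left(\left(3 - \left(-12 + 9\right)\right) - 3\right) = - 46 \left(\left(3 - -3\right) - 3\right) = - 46 \left(\left(3 + 3\right) - 3\right) = - 46 \left(6 - 3\right) = \left(-46\right) 3 = -138$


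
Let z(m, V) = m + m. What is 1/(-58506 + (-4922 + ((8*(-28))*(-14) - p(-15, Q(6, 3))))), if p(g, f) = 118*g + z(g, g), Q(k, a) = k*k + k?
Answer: -1/58492 ≈ -1.7096e-5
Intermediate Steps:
z(m, V) = 2*m
Q(k, a) = k + k² (Q(k, a) = k² + k = k + k²)
p(g, f) = 120*g (p(g, f) = 118*g + 2*g = 120*g)
1/(-58506 + (-4922 + ((8*(-28))*(-14) - p(-15, Q(6, 3))))) = 1/(-58506 + (-4922 + ((8*(-28))*(-14) - 120*(-15)))) = 1/(-58506 + (-4922 + (-224*(-14) - 1*(-1800)))) = 1/(-58506 + (-4922 + (3136 + 1800))) = 1/(-58506 + (-4922 + 4936)) = 1/(-58506 + 14) = 1/(-58492) = -1/58492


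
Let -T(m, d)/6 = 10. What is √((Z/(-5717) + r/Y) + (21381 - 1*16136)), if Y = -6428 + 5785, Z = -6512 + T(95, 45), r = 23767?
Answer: 2*√17598201129164503/3676031 ≈ 72.175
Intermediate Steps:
T(m, d) = -60 (T(m, d) = -6*10 = -60)
Z = -6572 (Z = -6512 - 60 = -6572)
Y = -643
√((Z/(-5717) + r/Y) + (21381 - 1*16136)) = √((-6572/(-5717) + 23767/(-643)) + (21381 - 1*16136)) = √((-6572*(-1/5717) + 23767*(-1/643)) + (21381 - 16136)) = √((6572/5717 - 23767/643) + 5245) = √(-131650143/3676031 + 5245) = √(19149132452/3676031) = 2*√17598201129164503/3676031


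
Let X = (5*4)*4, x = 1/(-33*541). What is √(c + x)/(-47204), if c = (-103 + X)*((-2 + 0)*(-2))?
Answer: -I*√29323141881/842733012 ≈ -0.0002032*I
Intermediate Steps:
x = -1/17853 (x = 1/(-17853) = -1/17853 ≈ -5.6013e-5)
X = 80 (X = 20*4 = 80)
c = -92 (c = (-103 + 80)*((-2 + 0)*(-2)) = -(-46)*(-2) = -23*4 = -92)
√(c + x)/(-47204) = √(-92 - 1/17853)/(-47204) = √(-1642477/17853)*(-1/47204) = (I*√29323141881/17853)*(-1/47204) = -I*√29323141881/842733012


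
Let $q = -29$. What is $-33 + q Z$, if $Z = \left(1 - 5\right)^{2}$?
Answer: $-497$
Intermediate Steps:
$Z = 16$ ($Z = \left(-4\right)^{2} = 16$)
$-33 + q Z = -33 - 464 = -497$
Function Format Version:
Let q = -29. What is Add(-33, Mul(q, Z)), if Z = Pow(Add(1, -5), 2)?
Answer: -497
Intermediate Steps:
Z = 16 (Z = Pow(-4, 2) = 16)
Add(-33, Mul(q, Z)) = Add(-33, Mul(-29, 16)) = Add(-33, -464) = -497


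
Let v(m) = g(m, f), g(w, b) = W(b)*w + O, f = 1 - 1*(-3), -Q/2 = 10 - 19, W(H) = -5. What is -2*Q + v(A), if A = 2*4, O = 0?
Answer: -76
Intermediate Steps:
A = 8
Q = 18 (Q = -2*(10 - 19) = -2*(-9) = 18)
f = 4 (f = 1 + 3 = 4)
g(w, b) = -5*w (g(w, b) = -5*w + 0 = -5*w)
v(m) = -5*m
-2*Q + v(A) = -2*18 - 5*8 = -36 - 40 = -76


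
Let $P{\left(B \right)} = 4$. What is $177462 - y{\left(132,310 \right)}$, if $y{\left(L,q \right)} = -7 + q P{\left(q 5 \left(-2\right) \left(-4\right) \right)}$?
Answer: $176229$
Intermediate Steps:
$y{\left(L,q \right)} = -7 + 4 q$ ($y{\left(L,q \right)} = -7 + q 4 = -7 + 4 q$)
$177462 - y{\left(132,310 \right)} = 177462 - \left(-7 + 4 \cdot 310\right) = 177462 - \left(-7 + 1240\right) = 177462 - 1233 = 176229$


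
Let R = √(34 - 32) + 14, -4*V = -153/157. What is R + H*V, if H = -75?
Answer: -2683/628 + √2 ≈ -2.8581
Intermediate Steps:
V = 153/628 (V = -(-153)/(4*157) = -¼*(-153/157) = 153/628 ≈ 0.24363)
R = 14 + √2 (R = √2 + 14 = 14 + √2 ≈ 15.414)
R + H*V = (14 + √2) - 75*153/628 = (14 + √2) - 11475/628 = -2683/628 + √2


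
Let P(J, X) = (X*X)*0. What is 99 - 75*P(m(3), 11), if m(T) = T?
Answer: 99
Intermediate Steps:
P(J, X) = 0 (P(J, X) = X**2*0 = 0)
99 - 75*P(m(3), 11) = 99 - 75*0 = 99 + 0 = 99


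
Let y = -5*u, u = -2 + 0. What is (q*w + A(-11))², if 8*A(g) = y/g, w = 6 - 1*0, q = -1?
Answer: 72361/1936 ≈ 37.377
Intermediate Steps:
u = -2
y = 10 (y = -5*(-2) = 10)
w = 6 (w = 6 + 0 = 6)
A(g) = 5/(4*g) (A(g) = (10/g)/8 = 5/(4*g))
(q*w + A(-11))² = (-1*6 + (5/4)/(-11))² = (-6 + (5/4)*(-1/11))² = (-6 - 5/44)² = (-269/44)² = 72361/1936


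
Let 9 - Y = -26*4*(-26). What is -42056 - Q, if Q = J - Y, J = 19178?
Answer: -63929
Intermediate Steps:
Y = -2695 (Y = 9 - (-26*4)*(-26) = 9 - (-104)*(-26) = 9 - 1*2704 = 9 - 2704 = -2695)
Q = 21873 (Q = 19178 - 1*(-2695) = 19178 + 2695 = 21873)
-42056 - Q = -42056 - 1*21873 = -42056 - 21873 = -63929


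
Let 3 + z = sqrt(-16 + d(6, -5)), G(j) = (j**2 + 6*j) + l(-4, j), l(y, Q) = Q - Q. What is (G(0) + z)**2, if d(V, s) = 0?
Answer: (3 - 4*I)**2 ≈ -7.0 - 24.0*I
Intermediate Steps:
l(y, Q) = 0
G(j) = j**2 + 6*j (G(j) = (j**2 + 6*j) + 0 = j**2 + 6*j)
z = -3 + 4*I (z = -3 + sqrt(-16 + 0) = -3 + sqrt(-16) = -3 + 4*I ≈ -3.0 + 4.0*I)
(G(0) + z)**2 = (0*(6 + 0) + (-3 + 4*I))**2 = (0*6 + (-3 + 4*I))**2 = (0 + (-3 + 4*I))**2 = (-3 + 4*I)**2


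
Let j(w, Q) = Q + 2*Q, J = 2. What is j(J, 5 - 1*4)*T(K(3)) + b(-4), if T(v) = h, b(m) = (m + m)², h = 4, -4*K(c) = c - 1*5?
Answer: 76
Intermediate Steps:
j(w, Q) = 3*Q
K(c) = 5/4 - c/4 (K(c) = -(c - 1*5)/4 = -(c - 5)/4 = -(-5 + c)/4 = 5/4 - c/4)
b(m) = 4*m² (b(m) = (2*m)² = 4*m²)
T(v) = 4
j(J, 5 - 1*4)*T(K(3)) + b(-4) = (3*(5 - 1*4))*4 + 4*(-4)² = (3*(5 - 4))*4 + 4*16 = (3*1)*4 + 64 = 3*4 + 64 = 12 + 64 = 76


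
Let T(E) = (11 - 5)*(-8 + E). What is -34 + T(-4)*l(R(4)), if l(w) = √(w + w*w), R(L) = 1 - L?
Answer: -34 - 72*√6 ≈ -210.36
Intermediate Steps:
T(E) = -48 + 6*E (T(E) = 6*(-8 + E) = -48 + 6*E)
l(w) = √(w + w²)
-34 + T(-4)*l(R(4)) = -34 + (-48 + 6*(-4))*√((1 - 1*4)*(1 + (1 - 1*4))) = -34 + (-48 - 24)*√((1 - 4)*(1 + (1 - 4))) = -34 - 72*√6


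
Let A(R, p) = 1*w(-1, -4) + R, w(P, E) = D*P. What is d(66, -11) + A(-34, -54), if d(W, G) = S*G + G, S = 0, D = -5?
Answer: -40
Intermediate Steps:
w(P, E) = -5*P
A(R, p) = 5 + R (A(R, p) = 1*(-5*(-1)) + R = 1*5 + R = 5 + R)
d(W, G) = G (d(W, G) = 0*G + G = 0 + G = G)
d(66, -11) + A(-34, -54) = -11 + (5 - 34) = -11 - 29 = -40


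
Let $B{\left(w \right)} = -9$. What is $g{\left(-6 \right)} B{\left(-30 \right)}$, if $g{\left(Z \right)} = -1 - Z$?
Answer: $-45$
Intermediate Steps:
$g{\left(-6 \right)} B{\left(-30 \right)} = \left(-1 - -6\right) \left(-9\right) = \left(-1 + 6\right) \left(-9\right) = 5 \left(-9\right) = -45$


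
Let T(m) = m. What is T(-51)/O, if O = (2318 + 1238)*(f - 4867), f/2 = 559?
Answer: 51/13331444 ≈ 3.8255e-6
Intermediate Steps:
f = 1118 (f = 2*559 = 1118)
O = -13331444 (O = (2318 + 1238)*(1118 - 4867) = 3556*(-3749) = -13331444)
T(-51)/O = -51/(-13331444) = -51*(-1/13331444) = 51/13331444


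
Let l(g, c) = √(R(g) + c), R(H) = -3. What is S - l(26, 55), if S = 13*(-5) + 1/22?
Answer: -1429/22 - 2*√13 ≈ -72.166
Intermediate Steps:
l(g, c) = √(-3 + c)
S = -1429/22 (S = -65 + 1/22 = -1429/22 ≈ -64.955)
S - l(26, 55) = -1429/22 - √(-3 + 55) = -1429/22 - √52 = -1429/22 - 2*√13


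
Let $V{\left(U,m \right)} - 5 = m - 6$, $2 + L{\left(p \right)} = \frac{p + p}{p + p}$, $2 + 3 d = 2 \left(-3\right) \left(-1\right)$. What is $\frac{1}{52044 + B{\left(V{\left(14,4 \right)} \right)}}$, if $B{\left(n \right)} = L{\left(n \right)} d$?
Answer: $\frac{3}{156128} \approx 1.9215 \cdot 10^{-5}$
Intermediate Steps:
$d = \frac{4}{3}$ ($d = - \frac{2}{3} + \frac{2 \left(-3\right) \left(-1\right)}{3} = - \frac{2}{3} + \frac{\left(-6\right) \left(-1\right)}{3} = - \frac{2}{3} + \frac{1}{3} \cdot 6 = - \frac{2}{3} + 2 = \frac{4}{3} \approx 1.3333$)
$L{\left(p \right)} = -1$ ($L{\left(p \right)} = -2 + \frac{p + p}{p + p} = -2 + \frac{2 p}{2 p} = -2 + 2 p \frac{1}{2 p} = -2 + 1 = -1$)
$V{\left(U,m \right)} = -1 + m$ ($V{\left(U,m \right)} = 5 + \left(m - 6\right) = 5 + \left(-6 + m\right) = -1 + m$)
$B{\left(n \right)} = - \frac{4}{3}$ ($B{\left(n \right)} = \left(-1\right) \frac{4}{3} = - \frac{4}{3}$)
$\frac{1}{52044 + B{\left(V{\left(14,4 \right)} \right)}} = \frac{1}{52044 - \frac{4}{3}} = \frac{1}{\frac{156128}{3}} = \frac{3}{156128}$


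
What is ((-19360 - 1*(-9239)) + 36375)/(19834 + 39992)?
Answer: 13127/29913 ≈ 0.43884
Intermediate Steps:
((-19360 - 1*(-9239)) + 36375)/(19834 + 39992) = ((-19360 + 9239) + 36375)/59826 = (-10121 + 36375)*(1/59826) = 26254*(1/59826) = 13127/29913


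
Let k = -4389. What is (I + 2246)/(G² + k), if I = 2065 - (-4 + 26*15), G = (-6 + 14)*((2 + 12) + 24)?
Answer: 3925/88027 ≈ 0.044589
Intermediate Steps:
G = 304 (G = 8*(14 + 24) = 8*38 = 304)
I = 1679 (I = 2065 - (-4 + 390) = 2065 - 1*386 = 2065 - 386 = 1679)
(I + 2246)/(G² + k) = (1679 + 2246)/(304² - 4389) = 3925/(92416 - 4389) = 3925/88027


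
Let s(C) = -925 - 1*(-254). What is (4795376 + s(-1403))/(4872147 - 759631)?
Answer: 4794705/4112516 ≈ 1.1659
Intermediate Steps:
s(C) = -671 (s(C) = -925 + 254 = -671)
(4795376 + s(-1403))/(4872147 - 759631) = (4795376 - 671)/(4872147 - 759631) = 4794705/4112516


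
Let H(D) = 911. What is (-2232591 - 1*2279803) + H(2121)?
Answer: -4511483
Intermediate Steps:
(-2232591 - 1*2279803) + H(2121) = (-2232591 - 1*2279803) + 911 = (-2232591 - 2279803) + 911 = -4512394 + 911 = -4511483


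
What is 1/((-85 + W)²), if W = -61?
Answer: 1/21316 ≈ 4.6913e-5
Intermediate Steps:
1/((-85 + W)²) = 1/((-85 - 61)²) = 1/((-146)²) = 1/21316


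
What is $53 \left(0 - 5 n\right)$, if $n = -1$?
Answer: $265$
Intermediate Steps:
$53 \left(0 - 5 n\right) = 53 \left(0 - -5\right) = 53 \left(0 + 5\right) = 53 \cdot 5 = 265$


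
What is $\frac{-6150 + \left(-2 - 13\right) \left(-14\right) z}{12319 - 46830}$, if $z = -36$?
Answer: $\frac{13710}{34511} \approx 0.39726$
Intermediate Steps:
$\frac{-6150 + \left(-2 - 13\right) \left(-14\right) z}{12319 - 46830} = \frac{-6150 + \left(-2 - 13\right) \left(-14\right) \left(-36\right)}{12319 - 46830} = \frac{-6150 + \left(-15\right) \left(-14\right) \left(-36\right)}{-34511} = \left(-6150 + 210 \left(-36\right)\right) \left(- \frac{1}{34511}\right) = \left(-6150 - 7560\right) \left(- \frac{1}{34511}\right) = \left(-13710\right) \left(- \frac{1}{34511}\right) = \frac{13710}{34511}$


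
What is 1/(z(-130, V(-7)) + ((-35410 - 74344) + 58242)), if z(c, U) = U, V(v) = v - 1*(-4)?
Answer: -1/51515 ≈ -1.9412e-5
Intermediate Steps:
V(v) = 4 + v (V(v) = v + 4 = 4 + v)
1/(z(-130, V(-7)) + ((-35410 - 74344) + 58242)) = 1/((4 - 7) + ((-35410 - 74344) + 58242)) = 1/(-3 + (-109754 + 58242)) = 1/(-3 - 51512) = 1/(-51515) = -1/51515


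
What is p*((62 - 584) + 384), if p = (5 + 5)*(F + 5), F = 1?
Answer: -8280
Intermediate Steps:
p = 60 (p = (5 + 5)*(1 + 5) = 10*6 = 60)
p*((62 - 584) + 384) = 60*((62 - 584) + 384) = 60*(-522 + 384) = 60*(-138) = -8280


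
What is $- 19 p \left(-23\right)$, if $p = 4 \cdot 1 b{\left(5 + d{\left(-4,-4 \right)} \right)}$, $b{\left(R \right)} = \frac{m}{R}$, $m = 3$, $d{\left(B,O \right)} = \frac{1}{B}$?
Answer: $1104$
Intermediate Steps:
$b{\left(R \right)} = \frac{3}{R}$
$p = \frac{48}{19}$ ($p = 4 \cdot 1 \frac{3}{5 + \frac{1}{-4}} = 4 \frac{3}{5 - \frac{1}{4}} = 4 \frac{3}{\frac{19}{4}} = 4 \cdot 3 \cdot \frac{4}{19} = 4 \cdot \frac{12}{19} = \frac{48}{19} \approx 2.5263$)
$- 19 p \left(-23\right) = \left(-19\right) \frac{48}{19} \left(-23\right) = \left(-48\right) \left(-23\right) = 1104$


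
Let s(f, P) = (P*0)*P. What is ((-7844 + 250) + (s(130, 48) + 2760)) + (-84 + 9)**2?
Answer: 791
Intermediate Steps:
s(f, P) = 0 (s(f, P) = 0*P = 0)
((-7844 + 250) + (s(130, 48) + 2760)) + (-84 + 9)**2 = ((-7844 + 250) + (0 + 2760)) + (-84 + 9)**2 = (-7594 + 2760) + (-75)**2 = -4834 + 5625 = 791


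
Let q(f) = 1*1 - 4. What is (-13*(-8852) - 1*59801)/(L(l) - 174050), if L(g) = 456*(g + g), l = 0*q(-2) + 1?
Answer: -55275/173138 ≈ -0.31925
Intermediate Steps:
q(f) = -3 (q(f) = 1 - 4 = -3)
l = 1 (l = 0*(-3) + 1 = 0 + 1 = 1)
L(g) = 912*g (L(g) = 456*(2*g) = 912*g)
(-13*(-8852) - 1*59801)/(L(l) - 174050) = (-13*(-8852) - 1*59801)/(912*1 - 174050) = (115076 - 59801)/(912 - 174050) = 55275/(-173138) = 55275*(-1/173138) = -55275/173138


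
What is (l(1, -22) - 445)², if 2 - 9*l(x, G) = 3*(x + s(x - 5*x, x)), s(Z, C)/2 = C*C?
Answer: 16096144/81 ≈ 1.9872e+5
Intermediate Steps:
s(Z, C) = 2*C² (s(Z, C) = 2*(C*C) = 2*C²)
l(x, G) = 2/9 - 2*x²/3 - x/3 (l(x, G) = 2/9 - (x + 2*x²)/3 = 2/9 - (3*x + 6*x²)/9 = 2/9 + (-2*x²/3 - x/3) = 2/9 - 2*x²/3 - x/3)
(l(1, -22) - 445)² = ((2/9 - ⅔*1² - ⅓*1) - 445)² = ((2/9 - ⅔*1 - ⅓) - 445)² = ((2/9 - ⅔ - ⅓) - 445)² = (-7/9 - 445)² = (-4012/9)² = 16096144/81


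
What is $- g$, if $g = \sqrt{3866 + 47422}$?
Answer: $- 2 \sqrt{12822} \approx -226.47$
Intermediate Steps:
$g = 2 \sqrt{12822}$ ($g = \sqrt{51288} = 2 \sqrt{12822} \approx 226.47$)
$- g = - 2 \sqrt{12822}$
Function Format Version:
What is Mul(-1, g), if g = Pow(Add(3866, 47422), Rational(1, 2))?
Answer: Mul(-2, Pow(12822, Rational(1, 2))) ≈ -226.47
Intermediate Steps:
g = Mul(2, Pow(12822, Rational(1, 2))) (g = Pow(51288, Rational(1, 2)) = Mul(2, Pow(12822, Rational(1, 2))) ≈ 226.47)
Mul(-1, g) = Mul(-1, Mul(2, Pow(12822, Rational(1, 2)))) = Mul(-2, Pow(12822, Rational(1, 2)))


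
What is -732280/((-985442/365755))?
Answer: 133917535700/492721 ≈ 2.7179e+5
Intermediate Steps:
-732280/((-985442/365755)) = -732280/((-985442*1/365755)) = -732280/(-985442/365755) = -732280*(-365755/985442) = 133917535700/492721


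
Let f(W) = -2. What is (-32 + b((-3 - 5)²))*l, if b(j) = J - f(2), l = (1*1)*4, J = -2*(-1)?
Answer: -112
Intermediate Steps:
J = 2
l = 4 (l = 1*4 = 4)
b(j) = 4 (b(j) = 2 - 1*(-2) = 2 + 2 = 4)
(-32 + b((-3 - 5)²))*l = (-32 + 4)*4 = -28*4 = -112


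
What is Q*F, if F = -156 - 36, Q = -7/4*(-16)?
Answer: -5376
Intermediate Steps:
Q = 28 (Q = -7*1/4*(-16) = -7/4*(-16) = 28)
F = -192
Q*F = 28*(-192) = -5376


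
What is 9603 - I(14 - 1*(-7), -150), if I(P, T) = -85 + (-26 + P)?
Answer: 9693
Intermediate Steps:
I(P, T) = -111 + P
9603 - I(14 - 1*(-7), -150) = 9603 - (-111 + (14 - 1*(-7))) = 9603 - (-111 + (14 + 7)) = 9603 - (-111 + 21) = 9603 - 1*(-90) = 9603 + 90 = 9693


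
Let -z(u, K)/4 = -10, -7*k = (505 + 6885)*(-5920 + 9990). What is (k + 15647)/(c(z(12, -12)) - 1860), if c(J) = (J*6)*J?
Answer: -9989257/18060 ≈ -553.12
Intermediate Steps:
k = -30077300/7 (k = -(505 + 6885)*(-5920 + 9990)/7 = -7390*4070/7 = -⅐*30077300 = -30077300/7 ≈ -4.2968e+6)
z(u, K) = 40 (z(u, K) = -4*(-10) = 40)
c(J) = 6*J² (c(J) = (6*J)*J = 6*J²)
(k + 15647)/(c(z(12, -12)) - 1860) = (-30077300/7 + 15647)/(6*40² - 1860) = -29967771/(7*(6*1600 - 1860)) = -29967771/(7*(9600 - 1860)) = -29967771/7/7740 = -29967771/7*1/7740 = -9989257/18060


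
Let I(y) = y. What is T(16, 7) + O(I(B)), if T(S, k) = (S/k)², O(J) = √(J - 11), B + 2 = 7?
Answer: 256/49 + I*√6 ≈ 5.2245 + 2.4495*I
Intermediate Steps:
B = 5 (B = -2 + 7 = 5)
O(J) = √(-11 + J)
T(S, k) = S²/k² (T(S, k) = (S/k)² = S²/k²)
T(16, 7) + O(I(B)) = 16²/7² + √(-11 + 5) = 256*(1/49) + √(-6) = 256/49 + I*√6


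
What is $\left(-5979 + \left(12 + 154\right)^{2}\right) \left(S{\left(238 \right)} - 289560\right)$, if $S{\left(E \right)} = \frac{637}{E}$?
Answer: $- \frac{212424464573}{34} \approx -6.2478 \cdot 10^{9}$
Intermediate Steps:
$\left(-5979 + \left(12 + 154\right)^{2}\right) \left(S{\left(238 \right)} - 289560\right) = \left(-5979 + \left(12 + 154\right)^{2}\right) \left(\frac{637}{238} - 289560\right) = \left(-5979 + 166^{2}\right) \left(637 \cdot \frac{1}{238} - 289560\right) = \left(-5979 + 27556\right) \left(\frac{91}{34} - 289560\right) = 21577 \left(- \frac{9844949}{34}\right) = - \frac{212424464573}{34}$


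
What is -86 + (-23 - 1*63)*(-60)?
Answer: 5074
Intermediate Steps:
-86 + (-23 - 1*63)*(-60) = -86 + (-23 - 63)*(-60) = -86 - 86*(-60) = -86 + 5160 = 5074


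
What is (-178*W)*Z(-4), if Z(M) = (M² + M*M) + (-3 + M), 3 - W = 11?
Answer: 35600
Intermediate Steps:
W = -8 (W = 3 - 1*11 = 3 - 11 = -8)
Z(M) = -3 + M + 2*M² (Z(M) = (M² + M²) + (-3 + M) = 2*M² + (-3 + M) = -3 + M + 2*M²)
(-178*W)*Z(-4) = (-178*(-8))*(-3 - 4 + 2*(-4)²) = 1424*(-3 - 4 + 2*16) = 1424*(-3 - 4 + 32) = 1424*25 = 35600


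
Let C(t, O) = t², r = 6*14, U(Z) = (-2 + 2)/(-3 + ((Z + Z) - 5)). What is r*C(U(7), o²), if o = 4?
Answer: 0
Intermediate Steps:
U(Z) = 0 (U(Z) = 0/(-3 + (2*Z - 5)) = 0/(-3 + (-5 + 2*Z)) = 0/(-8 + 2*Z) = 0)
r = 84
r*C(U(7), o²) = 84*0² = 84*0 = 0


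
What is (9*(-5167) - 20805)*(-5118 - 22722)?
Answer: 1873854720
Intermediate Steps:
(9*(-5167) - 20805)*(-5118 - 22722) = (-46503 - 20805)*(-27840) = -67308*(-27840) = 1873854720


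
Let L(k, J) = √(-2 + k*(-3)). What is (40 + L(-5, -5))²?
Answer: (40 + √13)² ≈ 1901.4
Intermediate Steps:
L(k, J) = √(-2 - 3*k)
(40 + L(-5, -5))² = (40 + √(-2 - 3*(-5)))² = (40 + √(-2 + 15))² = (40 + √13)²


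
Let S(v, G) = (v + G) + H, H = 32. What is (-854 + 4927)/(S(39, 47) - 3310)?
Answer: -4073/3192 ≈ -1.2760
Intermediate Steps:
S(v, G) = 32 + G + v (S(v, G) = (v + G) + 32 = (G + v) + 32 = 32 + G + v)
(-854 + 4927)/(S(39, 47) - 3310) = (-854 + 4927)/((32 + 47 + 39) - 3310) = 4073/(118 - 3310) = 4073/(-3192) = 4073*(-1/3192) = -4073/3192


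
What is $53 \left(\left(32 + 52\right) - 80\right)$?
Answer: $212$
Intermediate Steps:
$53 \left(\left(32 + 52\right) - 80\right) = 53 \left(84 - 80\right) = 53 \cdot 4 = 212$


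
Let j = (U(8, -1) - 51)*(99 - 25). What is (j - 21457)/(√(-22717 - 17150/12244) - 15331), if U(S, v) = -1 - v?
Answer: 102960451054/62567446717 + 3291*I*√94606700442/62567446717 ≈ 1.6456 + 0.016179*I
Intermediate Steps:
j = -3774 (j = ((-1 - 1*(-1)) - 51)*(99 - 25) = ((-1 + 1) - 51)*74 = (0 - 51)*74 = -51*74 = -3774)
(j - 21457)/(√(-22717 - 17150/12244) - 15331) = (-3774 - 21457)/(√(-22717 - 17150/12244) - 15331) = -25231/(√(-22717 - 17150*1/12244) - 15331) = -25231/(√(-22717 - 8575/6122) - 15331) = -25231/(√(-139082049/6122) - 15331) = -25231/(3*I*√94606700442/6122 - 15331) = -25231/(-15331 + 3*I*√94606700442/6122)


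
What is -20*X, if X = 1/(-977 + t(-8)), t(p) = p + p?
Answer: 20/993 ≈ 0.020141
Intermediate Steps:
t(p) = 2*p
X = -1/993 (X = 1/(-977 + 2*(-8)) = 1/(-977 - 16) = 1/(-993) = -1/993 ≈ -0.0010071)
-20*X = -20*(-1/993) = 20/993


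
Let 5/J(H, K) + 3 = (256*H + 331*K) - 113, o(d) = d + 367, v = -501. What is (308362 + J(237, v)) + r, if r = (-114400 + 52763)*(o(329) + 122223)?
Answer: -159513733613256/21055 ≈ -7.5761e+9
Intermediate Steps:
o(d) = 367 + d
J(H, K) = 5/(-116 + 256*H + 331*K) (J(H, K) = 5/(-3 + ((256*H + 331*K) - 113)) = 5/(-3 + (-113 + 256*H + 331*K)) = 5/(-116 + 256*H + 331*K))
r = -7576358403 (r = (-114400 + 52763)*((367 + 329) + 122223) = -61637*(696 + 122223) = -61637*122919 = -7576358403)
(308362 + J(237, v)) + r = (308362 + 5/(-116 + 256*237 + 331*(-501))) - 7576358403 = (308362 + 5/(-116 + 60672 - 165831)) - 7576358403 = (308362 + 5/(-105275)) - 7576358403 = (308362 + 5*(-1/105275)) - 7576358403 = (308362 - 1/21055) - 7576358403 = 6492561909/21055 - 7576358403 = -159513733613256/21055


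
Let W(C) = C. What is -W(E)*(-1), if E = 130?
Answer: 130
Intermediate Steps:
-W(E)*(-1) = -130*(-1) = -1*(-130) = 130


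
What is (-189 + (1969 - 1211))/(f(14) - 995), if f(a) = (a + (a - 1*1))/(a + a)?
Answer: -15932/27833 ≈ -0.57241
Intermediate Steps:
f(a) = (-1 + 2*a)/(2*a) (f(a) = (a + (a - 1))/((2*a)) = (a + (-1 + a))*(1/(2*a)) = (-1 + 2*a)*(1/(2*a)) = (-1 + 2*a)/(2*a))
(-189 + (1969 - 1211))/(f(14) - 995) = (-189 + (1969 - 1211))/((-½ + 14)/14 - 995) = (-189 + 758)/((1/14)*(27/2) - 995) = 569/(27/28 - 995) = 569/(-27833/28) = 569*(-28/27833) = -15932/27833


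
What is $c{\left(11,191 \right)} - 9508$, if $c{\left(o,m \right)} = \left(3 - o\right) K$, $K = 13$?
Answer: $-9612$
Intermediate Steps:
$c{\left(o,m \right)} = 39 - 13 o$ ($c{\left(o,m \right)} = \left(3 - o\right) 13 = 39 - 13 o$)
$c{\left(11,191 \right)} - 9508 = \left(39 - 143\right) - 9508 = -104 - 9508 = -9612$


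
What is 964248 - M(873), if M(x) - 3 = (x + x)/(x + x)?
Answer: 964244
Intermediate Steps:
M(x) = 4 (M(x) = 3 + (x + x)/(x + x) = 3 + (2*x)/((2*x)) = 3 + (2*x)*(1/(2*x)) = 3 + 1 = 4)
964248 - M(873) = 964248 - 1*4 = 964248 - 4 = 964244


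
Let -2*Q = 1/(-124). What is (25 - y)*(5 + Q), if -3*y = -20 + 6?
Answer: 75701/744 ≈ 101.75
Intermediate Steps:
y = 14/3 (y = -(-20 + 6)/3 = -1/3*(-14) = 14/3 ≈ 4.6667)
Q = 1/248 (Q = -1/2/(-124) = -1/2*(-1/124) = 1/248 ≈ 0.0040323)
(25 - y)*(5 + Q) = (25 - 1*14/3)*(5 + 1/248) = (25 - 14/3)*(1241/248) = (61/3)*(1241/248) = 75701/744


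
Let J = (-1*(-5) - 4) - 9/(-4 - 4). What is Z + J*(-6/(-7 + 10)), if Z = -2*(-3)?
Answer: 7/4 ≈ 1.7500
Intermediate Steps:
Z = 6
J = 17/8 (J = (5 - 4) - 9/(-8) = 1 - 9*(-⅛) = 1 + 9/8 = 17/8 ≈ 2.1250)
Z + J*(-6/(-7 + 10)) = 6 + 17*(-6/(-7 + 10))/8 = 6 + 17*(-6/3)/8 = 6 + 17*(-6*⅓)/8 = 6 + (17/8)*(-2) = 6 - 17/4 = 7/4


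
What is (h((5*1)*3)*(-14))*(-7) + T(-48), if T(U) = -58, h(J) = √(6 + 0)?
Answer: -58 + 98*√6 ≈ 182.05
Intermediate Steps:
h(J) = √6
(h((5*1)*3)*(-14))*(-7) + T(-48) = (√6*(-14))*(-7) - 58 = -14*√6*(-7) - 58 = 98*√6 - 58 = -58 + 98*√6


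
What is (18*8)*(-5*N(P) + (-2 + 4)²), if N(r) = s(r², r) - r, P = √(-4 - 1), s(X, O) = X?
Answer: 4176 + 720*I*√5 ≈ 4176.0 + 1610.0*I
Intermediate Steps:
P = I*√5 (P = √(-5) = I*√5 ≈ 2.2361*I)
N(r) = r² - r
(18*8)*(-5*N(P) + (-2 + 4)²) = (18*8)*(-5*I*√5*(-1 + I*√5) + (-2 + 4)²) = 144*(-5*I*√5*(-1 + I*√5) + 2²) = 144*(-5*I*√5*(-1 + I*√5) + 4) = 144*(4 - 5*I*√5*(-1 + I*√5)) = 576 - 720*I*√5*(-1 + I*√5)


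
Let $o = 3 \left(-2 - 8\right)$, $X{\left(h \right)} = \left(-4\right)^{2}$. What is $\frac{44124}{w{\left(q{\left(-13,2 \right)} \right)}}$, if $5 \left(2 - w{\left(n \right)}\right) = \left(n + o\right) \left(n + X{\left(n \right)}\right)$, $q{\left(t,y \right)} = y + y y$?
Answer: $\frac{110310}{269} \approx 410.07$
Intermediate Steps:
$X{\left(h \right)} = 16$
$q{\left(t,y \right)} = y + y^{2}$
$o = -30$ ($o = 3 \left(-10\right) = -30$)
$w{\left(n \right)} = 2 - \frac{\left(-30 + n\right) \left(16 + n\right)}{5}$ ($w{\left(n \right)} = 2 - \frac{\left(n - 30\right) \left(n + 16\right)}{5} = 2 - \frac{\left(-30 + n\right) \left(16 + n\right)}{5}$)
$\frac{44124}{w{\left(q{\left(-13,2 \right)} \right)}} = \frac{44124}{98 - \frac{\left(2 \left(1 + 2\right)\right)^{2}}{5} + \frac{14 \cdot 2 \left(1 + 2\right)}{5}} = \frac{44124}{98 - \frac{\left(2 \cdot 3\right)^{2}}{5} + \frac{14 \cdot 2 \cdot 3}{5}} = \frac{44124}{98 - \frac{6^{2}}{5} + \frac{14}{5} \cdot 6} = \frac{44124}{98 - \frac{36}{5} + \frac{84}{5}} = \frac{44124}{\frac{538}{5}} = 44124 \cdot \frac{5}{538} = \frac{110310}{269}$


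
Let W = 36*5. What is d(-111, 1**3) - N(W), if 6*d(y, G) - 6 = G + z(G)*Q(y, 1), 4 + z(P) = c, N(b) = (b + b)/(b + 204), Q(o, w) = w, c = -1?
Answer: -29/48 ≈ -0.60417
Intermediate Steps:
W = 180
N(b) = 2*b/(204 + b) (N(b) = (2*b)/(204 + b) = 2*b/(204 + b))
z(P) = -5 (z(P) = -4 - 1 = -5)
d(y, G) = 1/6 + G/6 (d(y, G) = 1 + (G - 5*1)/6 = 1 + (G - 5)/6 = 1 + (-5 + G)/6 = 1 + (-5/6 + G/6) = 1/6 + G/6)
d(-111, 1**3) - N(W) = (1/6 + (1/6)*1**3) - 2*180/(204 + 180) = (1/6 + (1/6)*1) - 2*180/384 = (1/6 + 1/6) - 2*180/384 = 1/3 - 1*15/16 = 1/3 - 15/16 = -29/48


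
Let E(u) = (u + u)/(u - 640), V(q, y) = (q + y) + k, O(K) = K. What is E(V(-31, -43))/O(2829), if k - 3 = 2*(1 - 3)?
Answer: 10/134849 ≈ 7.4157e-5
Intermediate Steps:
k = -1 (k = 3 + 2*(1 - 3) = 3 + 2*(-2) = 3 - 4 = -1)
V(q, y) = -1 + q + y (V(q, y) = (q + y) - 1 = -1 + q + y)
E(u) = 2*u/(-640 + u) (E(u) = (2*u)/(-640 + u) = 2*u/(-640 + u))
E(V(-31, -43))/O(2829) = (2*(-1 - 31 - 43)/(-640 + (-1 - 31 - 43)))/2829 = (2*(-75)/(-640 - 75))*(1/2829) = (2*(-75)/(-715))*(1/2829) = (2*(-75)*(-1/715))*(1/2829) = (30/143)*(1/2829) = 10/134849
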